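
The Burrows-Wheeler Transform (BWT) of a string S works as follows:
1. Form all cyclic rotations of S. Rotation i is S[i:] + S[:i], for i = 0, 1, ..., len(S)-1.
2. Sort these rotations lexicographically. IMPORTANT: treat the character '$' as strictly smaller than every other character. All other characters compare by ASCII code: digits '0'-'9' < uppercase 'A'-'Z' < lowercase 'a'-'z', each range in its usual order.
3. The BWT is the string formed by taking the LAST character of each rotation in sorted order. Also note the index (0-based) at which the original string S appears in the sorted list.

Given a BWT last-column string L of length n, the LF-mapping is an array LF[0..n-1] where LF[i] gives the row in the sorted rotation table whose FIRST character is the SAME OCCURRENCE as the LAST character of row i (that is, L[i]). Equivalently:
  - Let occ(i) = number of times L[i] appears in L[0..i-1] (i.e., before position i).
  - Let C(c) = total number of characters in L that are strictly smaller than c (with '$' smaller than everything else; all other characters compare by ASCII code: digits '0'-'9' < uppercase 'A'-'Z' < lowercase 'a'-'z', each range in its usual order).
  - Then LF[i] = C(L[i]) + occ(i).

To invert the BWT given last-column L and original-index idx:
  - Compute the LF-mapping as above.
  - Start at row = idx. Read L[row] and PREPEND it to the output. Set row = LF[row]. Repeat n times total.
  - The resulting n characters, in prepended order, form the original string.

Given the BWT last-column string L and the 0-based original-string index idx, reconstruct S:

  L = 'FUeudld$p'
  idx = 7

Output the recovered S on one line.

LF mapping: 1 2 5 8 3 6 4 0 7
Walk LF starting at row 7, prepending L[row]:
  step 1: row=7, L[7]='$', prepend. Next row=LF[7]=0
  step 2: row=0, L[0]='F', prepend. Next row=LF[0]=1
  step 3: row=1, L[1]='U', prepend. Next row=LF[1]=2
  step 4: row=2, L[2]='e', prepend. Next row=LF[2]=5
  step 5: row=5, L[5]='l', prepend. Next row=LF[5]=6
  step 6: row=6, L[6]='d', prepend. Next row=LF[6]=4
  step 7: row=4, L[4]='d', prepend. Next row=LF[4]=3
  step 8: row=3, L[3]='u', prepend. Next row=LF[3]=8
  step 9: row=8, L[8]='p', prepend. Next row=LF[8]=7
Reversed output: puddleUF$

Answer: puddleUF$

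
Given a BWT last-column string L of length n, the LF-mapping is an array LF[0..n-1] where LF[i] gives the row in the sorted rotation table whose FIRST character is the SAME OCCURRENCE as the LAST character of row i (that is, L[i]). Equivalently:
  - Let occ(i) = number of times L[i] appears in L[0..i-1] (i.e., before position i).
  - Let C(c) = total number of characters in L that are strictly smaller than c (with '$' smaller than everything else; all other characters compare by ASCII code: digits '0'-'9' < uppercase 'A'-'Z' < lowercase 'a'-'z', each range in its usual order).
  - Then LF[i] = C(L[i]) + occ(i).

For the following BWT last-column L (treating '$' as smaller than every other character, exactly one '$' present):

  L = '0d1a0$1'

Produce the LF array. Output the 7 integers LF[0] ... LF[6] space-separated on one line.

Answer: 1 6 3 5 2 0 4

Derivation:
Char counts: '$':1, '0':2, '1':2, 'a':1, 'd':1
C (first-col start): C('$')=0, C('0')=1, C('1')=3, C('a')=5, C('d')=6
L[0]='0': occ=0, LF[0]=C('0')+0=1+0=1
L[1]='d': occ=0, LF[1]=C('d')+0=6+0=6
L[2]='1': occ=0, LF[2]=C('1')+0=3+0=3
L[3]='a': occ=0, LF[3]=C('a')+0=5+0=5
L[4]='0': occ=1, LF[4]=C('0')+1=1+1=2
L[5]='$': occ=0, LF[5]=C('$')+0=0+0=0
L[6]='1': occ=1, LF[6]=C('1')+1=3+1=4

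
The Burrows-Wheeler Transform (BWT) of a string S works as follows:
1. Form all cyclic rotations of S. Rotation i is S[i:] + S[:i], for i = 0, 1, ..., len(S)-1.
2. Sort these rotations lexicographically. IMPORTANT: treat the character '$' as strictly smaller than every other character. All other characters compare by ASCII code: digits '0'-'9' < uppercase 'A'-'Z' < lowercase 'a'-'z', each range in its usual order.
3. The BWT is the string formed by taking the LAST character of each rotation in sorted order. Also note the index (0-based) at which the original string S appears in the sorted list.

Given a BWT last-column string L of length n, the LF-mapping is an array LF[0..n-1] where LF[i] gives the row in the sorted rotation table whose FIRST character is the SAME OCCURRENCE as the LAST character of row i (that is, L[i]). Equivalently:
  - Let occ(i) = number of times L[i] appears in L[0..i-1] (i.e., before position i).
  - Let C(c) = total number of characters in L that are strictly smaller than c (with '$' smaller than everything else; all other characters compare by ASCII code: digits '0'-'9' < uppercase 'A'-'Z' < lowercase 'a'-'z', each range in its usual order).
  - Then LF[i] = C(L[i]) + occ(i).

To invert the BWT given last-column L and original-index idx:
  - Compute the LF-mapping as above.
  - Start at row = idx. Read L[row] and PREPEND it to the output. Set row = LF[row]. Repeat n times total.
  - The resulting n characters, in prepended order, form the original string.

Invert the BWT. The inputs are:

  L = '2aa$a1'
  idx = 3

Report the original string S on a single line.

Answer: a1aa2$

Derivation:
LF mapping: 2 3 4 0 5 1
Walk LF starting at row 3, prepending L[row]:
  step 1: row=3, L[3]='$', prepend. Next row=LF[3]=0
  step 2: row=0, L[0]='2', prepend. Next row=LF[0]=2
  step 3: row=2, L[2]='a', prepend. Next row=LF[2]=4
  step 4: row=4, L[4]='a', prepend. Next row=LF[4]=5
  step 5: row=5, L[5]='1', prepend. Next row=LF[5]=1
  step 6: row=1, L[1]='a', prepend. Next row=LF[1]=3
Reversed output: a1aa2$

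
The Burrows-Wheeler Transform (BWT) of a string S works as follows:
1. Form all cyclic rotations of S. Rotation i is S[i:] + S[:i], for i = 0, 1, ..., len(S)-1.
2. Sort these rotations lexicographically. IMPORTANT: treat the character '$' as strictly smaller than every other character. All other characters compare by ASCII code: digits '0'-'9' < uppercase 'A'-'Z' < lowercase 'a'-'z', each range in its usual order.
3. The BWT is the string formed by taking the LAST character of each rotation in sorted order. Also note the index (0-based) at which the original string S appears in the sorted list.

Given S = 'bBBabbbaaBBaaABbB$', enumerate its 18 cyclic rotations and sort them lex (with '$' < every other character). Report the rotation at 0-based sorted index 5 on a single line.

Answer: BaaABbB$bBBabbbaaB

Derivation:
All 18 rotations (rotation i = S[i:]+S[:i]):
  rot[0] = bBBabbbaaBBaaABbB$
  rot[1] = BBabbbaaBBaaABbB$b
  rot[2] = BabbbaaBBaaABbB$bB
  rot[3] = abbbaaBBaaABbB$bBB
  rot[4] = bbbaaBBaaABbB$bBBa
  rot[5] = bbaaBBaaABbB$bBBab
  rot[6] = baaBBaaABbB$bBBabb
  rot[7] = aaBBaaABbB$bBBabbb
  rot[8] = aBBaaABbB$bBBabbba
  rot[9] = BBaaABbB$bBBabbbaa
  rot[10] = BaaABbB$bBBabbbaaB
  rot[11] = aaABbB$bBBabbbaaBB
  rot[12] = aABbB$bBBabbbaaBBa
  rot[13] = ABbB$bBBabbbaaBBaa
  rot[14] = BbB$bBBabbbaaBBaaA
  rot[15] = bB$bBBabbbaaBBaaAB
  rot[16] = B$bBBabbbaaBBaaABb
  rot[17] = $bBBabbbaaBBaaABbB
Sorted (with $ < everything):
  sorted[0] = $bBBabbbaaBBaaABbB
  sorted[1] = ABbB$bBBabbbaaBBaa
  sorted[2] = B$bBBabbbaaBBaaABb
  sorted[3] = BBaaABbB$bBBabbbaa
  sorted[4] = BBabbbaaBBaaABbB$b
  sorted[5] = BaaABbB$bBBabbbaaB
  sorted[6] = BabbbaaBBaaABbB$bB
  sorted[7] = BbB$bBBabbbaaBBaaA
  sorted[8] = aABbB$bBBabbbaaBBa
  sorted[9] = aBBaaABbB$bBBabbba
  sorted[10] = aaABbB$bBBabbbaaBB
  sorted[11] = aaBBaaABbB$bBBabbb
  sorted[12] = abbbaaBBaaABbB$bBB
  sorted[13] = bB$bBBabbbaaBBaaAB
  sorted[14] = bBBabbbaaBBaaABbB$
  sorted[15] = baaBBaaABbB$bBBabb
  sorted[16] = bbaaBBaaABbB$bBBab
  sorted[17] = bbbaaBBaaABbB$bBBa
sorted[5] = BaaABbB$bBBabbbaaB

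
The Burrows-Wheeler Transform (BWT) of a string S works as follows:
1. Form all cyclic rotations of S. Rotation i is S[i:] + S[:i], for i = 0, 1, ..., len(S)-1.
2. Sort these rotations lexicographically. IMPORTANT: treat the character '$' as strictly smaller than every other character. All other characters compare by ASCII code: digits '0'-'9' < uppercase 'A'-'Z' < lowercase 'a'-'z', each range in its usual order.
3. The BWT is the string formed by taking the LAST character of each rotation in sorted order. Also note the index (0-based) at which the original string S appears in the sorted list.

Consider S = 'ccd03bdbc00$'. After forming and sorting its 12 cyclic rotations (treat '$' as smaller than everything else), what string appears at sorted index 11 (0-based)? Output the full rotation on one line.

Answer: dbc00$ccd03b

Derivation:
All 12 rotations (rotation i = S[i:]+S[:i]):
  rot[0] = ccd03bdbc00$
  rot[1] = cd03bdbc00$c
  rot[2] = d03bdbc00$cc
  rot[3] = 03bdbc00$ccd
  rot[4] = 3bdbc00$ccd0
  rot[5] = bdbc00$ccd03
  rot[6] = dbc00$ccd03b
  rot[7] = bc00$ccd03bd
  rot[8] = c00$ccd03bdb
  rot[9] = 00$ccd03bdbc
  rot[10] = 0$ccd03bdbc0
  rot[11] = $ccd03bdbc00
Sorted (with $ < everything):
  sorted[0] = $ccd03bdbc00
  sorted[1] = 0$ccd03bdbc0
  sorted[2] = 00$ccd03bdbc
  sorted[3] = 03bdbc00$ccd
  sorted[4] = 3bdbc00$ccd0
  sorted[5] = bc00$ccd03bd
  sorted[6] = bdbc00$ccd03
  sorted[7] = c00$ccd03bdb
  sorted[8] = ccd03bdbc00$
  sorted[9] = cd03bdbc00$c
  sorted[10] = d03bdbc00$cc
  sorted[11] = dbc00$ccd03b
sorted[11] = dbc00$ccd03b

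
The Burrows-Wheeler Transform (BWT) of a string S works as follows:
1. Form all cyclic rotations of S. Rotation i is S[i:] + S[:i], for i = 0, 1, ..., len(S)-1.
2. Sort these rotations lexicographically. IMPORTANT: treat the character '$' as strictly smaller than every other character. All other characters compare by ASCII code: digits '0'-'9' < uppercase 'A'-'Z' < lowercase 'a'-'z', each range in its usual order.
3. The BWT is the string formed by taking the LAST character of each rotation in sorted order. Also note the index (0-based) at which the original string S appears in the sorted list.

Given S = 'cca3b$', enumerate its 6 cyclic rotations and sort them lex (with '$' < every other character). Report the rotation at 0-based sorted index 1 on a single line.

Answer: 3b$cca

Derivation:
All 6 rotations (rotation i = S[i:]+S[:i]):
  rot[0] = cca3b$
  rot[1] = ca3b$c
  rot[2] = a3b$cc
  rot[3] = 3b$cca
  rot[4] = b$cca3
  rot[5] = $cca3b
Sorted (with $ < everything):
  sorted[0] = $cca3b
  sorted[1] = 3b$cca
  sorted[2] = a3b$cc
  sorted[3] = b$cca3
  sorted[4] = ca3b$c
  sorted[5] = cca3b$
sorted[1] = 3b$cca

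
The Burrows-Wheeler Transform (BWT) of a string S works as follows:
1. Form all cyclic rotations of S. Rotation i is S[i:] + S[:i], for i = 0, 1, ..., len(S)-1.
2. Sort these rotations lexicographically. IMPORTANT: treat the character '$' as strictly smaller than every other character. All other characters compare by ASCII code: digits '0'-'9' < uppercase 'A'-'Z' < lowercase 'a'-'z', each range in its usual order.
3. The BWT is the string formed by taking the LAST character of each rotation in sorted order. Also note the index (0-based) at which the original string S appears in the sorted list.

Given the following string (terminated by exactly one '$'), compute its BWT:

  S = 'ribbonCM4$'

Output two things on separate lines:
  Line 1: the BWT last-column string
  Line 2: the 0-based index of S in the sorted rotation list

Answer: 4MnCibrob$
9

Derivation:
All 10 rotations (rotation i = S[i:]+S[:i]):
  rot[0] = ribbonCM4$
  rot[1] = ibbonCM4$r
  rot[2] = bbonCM4$ri
  rot[3] = bonCM4$rib
  rot[4] = onCM4$ribb
  rot[5] = nCM4$ribbo
  rot[6] = CM4$ribbon
  rot[7] = M4$ribbonC
  rot[8] = 4$ribbonCM
  rot[9] = $ribbonCM4
Sorted (with $ < everything):
  sorted[0] = $ribbonCM4  (last char: '4')
  sorted[1] = 4$ribbonCM  (last char: 'M')
  sorted[2] = CM4$ribbon  (last char: 'n')
  sorted[3] = M4$ribbonC  (last char: 'C')
  sorted[4] = bbonCM4$ri  (last char: 'i')
  sorted[5] = bonCM4$rib  (last char: 'b')
  sorted[6] = ibbonCM4$r  (last char: 'r')
  sorted[7] = nCM4$ribbo  (last char: 'o')
  sorted[8] = onCM4$ribb  (last char: 'b')
  sorted[9] = ribbonCM4$  (last char: '$')
Last column: 4MnCibrob$
Original string S is at sorted index 9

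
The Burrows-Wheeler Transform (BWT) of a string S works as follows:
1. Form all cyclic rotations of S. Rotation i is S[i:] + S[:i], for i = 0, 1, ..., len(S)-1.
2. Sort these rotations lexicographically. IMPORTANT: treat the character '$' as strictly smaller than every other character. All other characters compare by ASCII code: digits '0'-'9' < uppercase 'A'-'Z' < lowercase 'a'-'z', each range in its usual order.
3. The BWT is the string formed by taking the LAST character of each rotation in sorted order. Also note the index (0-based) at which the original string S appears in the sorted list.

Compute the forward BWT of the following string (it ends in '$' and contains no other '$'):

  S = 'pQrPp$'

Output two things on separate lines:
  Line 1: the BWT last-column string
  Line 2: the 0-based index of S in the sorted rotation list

All 6 rotations (rotation i = S[i:]+S[:i]):
  rot[0] = pQrPp$
  rot[1] = QrPp$p
  rot[2] = rPp$pQ
  rot[3] = Pp$pQr
  rot[4] = p$pQrP
  rot[5] = $pQrPp
Sorted (with $ < everything):
  sorted[0] = $pQrPp  (last char: 'p')
  sorted[1] = Pp$pQr  (last char: 'r')
  sorted[2] = QrPp$p  (last char: 'p')
  sorted[3] = p$pQrP  (last char: 'P')
  sorted[4] = pQrPp$  (last char: '$')
  sorted[5] = rPp$pQ  (last char: 'Q')
Last column: prpP$Q
Original string S is at sorted index 4

Answer: prpP$Q
4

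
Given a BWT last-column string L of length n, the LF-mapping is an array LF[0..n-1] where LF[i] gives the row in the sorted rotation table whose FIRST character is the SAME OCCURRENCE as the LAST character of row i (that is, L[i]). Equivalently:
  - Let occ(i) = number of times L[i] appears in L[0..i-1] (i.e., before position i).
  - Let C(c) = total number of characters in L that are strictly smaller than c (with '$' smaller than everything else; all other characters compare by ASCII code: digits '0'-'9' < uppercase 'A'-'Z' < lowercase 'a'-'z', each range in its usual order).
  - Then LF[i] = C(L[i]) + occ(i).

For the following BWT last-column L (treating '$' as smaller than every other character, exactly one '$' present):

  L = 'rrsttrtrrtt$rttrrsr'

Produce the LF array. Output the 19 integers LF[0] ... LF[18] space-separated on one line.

Answer: 1 2 10 12 13 3 14 4 5 15 16 0 6 17 18 7 8 11 9

Derivation:
Char counts: '$':1, 'r':9, 's':2, 't':7
C (first-col start): C('$')=0, C('r')=1, C('s')=10, C('t')=12
L[0]='r': occ=0, LF[0]=C('r')+0=1+0=1
L[1]='r': occ=1, LF[1]=C('r')+1=1+1=2
L[2]='s': occ=0, LF[2]=C('s')+0=10+0=10
L[3]='t': occ=0, LF[3]=C('t')+0=12+0=12
L[4]='t': occ=1, LF[4]=C('t')+1=12+1=13
L[5]='r': occ=2, LF[5]=C('r')+2=1+2=3
L[6]='t': occ=2, LF[6]=C('t')+2=12+2=14
L[7]='r': occ=3, LF[7]=C('r')+3=1+3=4
L[8]='r': occ=4, LF[8]=C('r')+4=1+4=5
L[9]='t': occ=3, LF[9]=C('t')+3=12+3=15
L[10]='t': occ=4, LF[10]=C('t')+4=12+4=16
L[11]='$': occ=0, LF[11]=C('$')+0=0+0=0
L[12]='r': occ=5, LF[12]=C('r')+5=1+5=6
L[13]='t': occ=5, LF[13]=C('t')+5=12+5=17
L[14]='t': occ=6, LF[14]=C('t')+6=12+6=18
L[15]='r': occ=6, LF[15]=C('r')+6=1+6=7
L[16]='r': occ=7, LF[16]=C('r')+7=1+7=8
L[17]='s': occ=1, LF[17]=C('s')+1=10+1=11
L[18]='r': occ=8, LF[18]=C('r')+8=1+8=9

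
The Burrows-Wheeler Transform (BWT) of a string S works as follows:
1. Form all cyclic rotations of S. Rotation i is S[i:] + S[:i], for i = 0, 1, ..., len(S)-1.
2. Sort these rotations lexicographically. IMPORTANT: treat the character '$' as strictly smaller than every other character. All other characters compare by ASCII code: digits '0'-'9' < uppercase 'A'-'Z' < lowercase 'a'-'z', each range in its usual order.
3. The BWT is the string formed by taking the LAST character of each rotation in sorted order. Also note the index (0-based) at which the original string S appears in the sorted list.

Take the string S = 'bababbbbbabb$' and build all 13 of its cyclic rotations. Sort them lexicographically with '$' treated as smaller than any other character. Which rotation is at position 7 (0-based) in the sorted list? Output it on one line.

All 13 rotations (rotation i = S[i:]+S[:i]):
  rot[0] = bababbbbbabb$
  rot[1] = ababbbbbabb$b
  rot[2] = babbbbbabb$ba
  rot[3] = abbbbbabb$bab
  rot[4] = bbbbbabb$baba
  rot[5] = bbbbabb$babab
  rot[6] = bbbabb$bababb
  rot[7] = bbabb$bababbb
  rot[8] = babb$bababbbb
  rot[9] = abb$bababbbbb
  rot[10] = bb$bababbbbba
  rot[11] = b$bababbbbbab
  rot[12] = $bababbbbbabb
Sorted (with $ < everything):
  sorted[0] = $bababbbbbabb
  sorted[1] = ababbbbbabb$b
  sorted[2] = abb$bababbbbb
  sorted[3] = abbbbbabb$bab
  sorted[4] = b$bababbbbbab
  sorted[5] = bababbbbbabb$
  sorted[6] = babb$bababbbb
  sorted[7] = babbbbbabb$ba
  sorted[8] = bb$bababbbbba
  sorted[9] = bbabb$bababbb
  sorted[10] = bbbabb$bababb
  sorted[11] = bbbbabb$babab
  sorted[12] = bbbbbabb$baba
sorted[7] = babbbbbabb$ba

Answer: babbbbbabb$ba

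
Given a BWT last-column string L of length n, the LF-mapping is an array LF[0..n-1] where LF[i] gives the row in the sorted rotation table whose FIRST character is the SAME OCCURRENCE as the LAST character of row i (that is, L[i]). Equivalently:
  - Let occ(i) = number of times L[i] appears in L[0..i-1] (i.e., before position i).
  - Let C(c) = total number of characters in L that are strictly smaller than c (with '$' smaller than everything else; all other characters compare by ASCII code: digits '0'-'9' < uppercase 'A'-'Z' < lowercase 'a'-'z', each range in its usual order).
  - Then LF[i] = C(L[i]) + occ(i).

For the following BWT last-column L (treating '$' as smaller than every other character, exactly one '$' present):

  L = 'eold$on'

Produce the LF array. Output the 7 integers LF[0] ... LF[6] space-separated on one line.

Answer: 2 5 3 1 0 6 4

Derivation:
Char counts: '$':1, 'd':1, 'e':1, 'l':1, 'n':1, 'o':2
C (first-col start): C('$')=0, C('d')=1, C('e')=2, C('l')=3, C('n')=4, C('o')=5
L[0]='e': occ=0, LF[0]=C('e')+0=2+0=2
L[1]='o': occ=0, LF[1]=C('o')+0=5+0=5
L[2]='l': occ=0, LF[2]=C('l')+0=3+0=3
L[3]='d': occ=0, LF[3]=C('d')+0=1+0=1
L[4]='$': occ=0, LF[4]=C('$')+0=0+0=0
L[5]='o': occ=1, LF[5]=C('o')+1=5+1=6
L[6]='n': occ=0, LF[6]=C('n')+0=4+0=4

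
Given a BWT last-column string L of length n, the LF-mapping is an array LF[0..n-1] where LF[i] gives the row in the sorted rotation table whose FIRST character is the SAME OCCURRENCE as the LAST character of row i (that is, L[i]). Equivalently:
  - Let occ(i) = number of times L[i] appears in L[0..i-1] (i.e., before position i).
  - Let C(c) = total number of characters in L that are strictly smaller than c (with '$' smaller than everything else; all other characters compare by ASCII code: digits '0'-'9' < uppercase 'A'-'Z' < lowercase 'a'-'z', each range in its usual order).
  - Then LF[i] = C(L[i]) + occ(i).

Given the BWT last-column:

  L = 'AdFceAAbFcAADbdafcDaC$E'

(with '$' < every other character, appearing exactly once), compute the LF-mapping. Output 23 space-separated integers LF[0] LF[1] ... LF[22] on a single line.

Char counts: '$':1, 'A':5, 'C':1, 'D':2, 'E':1, 'F':2, 'a':2, 'b':2, 'c':3, 'd':2, 'e':1, 'f':1
C (first-col start): C('$')=0, C('A')=1, C('C')=6, C('D')=7, C('E')=9, C('F')=10, C('a')=12, C('b')=14, C('c')=16, C('d')=19, C('e')=21, C('f')=22
L[0]='A': occ=0, LF[0]=C('A')+0=1+0=1
L[1]='d': occ=0, LF[1]=C('d')+0=19+0=19
L[2]='F': occ=0, LF[2]=C('F')+0=10+0=10
L[3]='c': occ=0, LF[3]=C('c')+0=16+0=16
L[4]='e': occ=0, LF[4]=C('e')+0=21+0=21
L[5]='A': occ=1, LF[5]=C('A')+1=1+1=2
L[6]='A': occ=2, LF[6]=C('A')+2=1+2=3
L[7]='b': occ=0, LF[7]=C('b')+0=14+0=14
L[8]='F': occ=1, LF[8]=C('F')+1=10+1=11
L[9]='c': occ=1, LF[9]=C('c')+1=16+1=17
L[10]='A': occ=3, LF[10]=C('A')+3=1+3=4
L[11]='A': occ=4, LF[11]=C('A')+4=1+4=5
L[12]='D': occ=0, LF[12]=C('D')+0=7+0=7
L[13]='b': occ=1, LF[13]=C('b')+1=14+1=15
L[14]='d': occ=1, LF[14]=C('d')+1=19+1=20
L[15]='a': occ=0, LF[15]=C('a')+0=12+0=12
L[16]='f': occ=0, LF[16]=C('f')+0=22+0=22
L[17]='c': occ=2, LF[17]=C('c')+2=16+2=18
L[18]='D': occ=1, LF[18]=C('D')+1=7+1=8
L[19]='a': occ=1, LF[19]=C('a')+1=12+1=13
L[20]='C': occ=0, LF[20]=C('C')+0=6+0=6
L[21]='$': occ=0, LF[21]=C('$')+0=0+0=0
L[22]='E': occ=0, LF[22]=C('E')+0=9+0=9

Answer: 1 19 10 16 21 2 3 14 11 17 4 5 7 15 20 12 22 18 8 13 6 0 9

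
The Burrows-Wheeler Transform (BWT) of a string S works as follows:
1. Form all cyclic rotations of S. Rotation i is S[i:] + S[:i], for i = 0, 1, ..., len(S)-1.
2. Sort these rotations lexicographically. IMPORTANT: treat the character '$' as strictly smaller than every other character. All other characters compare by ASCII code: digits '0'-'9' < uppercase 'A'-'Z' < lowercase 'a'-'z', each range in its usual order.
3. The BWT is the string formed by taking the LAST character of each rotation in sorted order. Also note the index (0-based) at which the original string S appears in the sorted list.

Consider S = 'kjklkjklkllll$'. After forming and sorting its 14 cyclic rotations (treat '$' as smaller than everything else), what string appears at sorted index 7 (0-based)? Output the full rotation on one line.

All 14 rotations (rotation i = S[i:]+S[:i]):
  rot[0] = kjklkjklkllll$
  rot[1] = jklkjklkllll$k
  rot[2] = klkjklkllll$kj
  rot[3] = lkjklkllll$kjk
  rot[4] = kjklkllll$kjkl
  rot[5] = jklkllll$kjklk
  rot[6] = klkllll$kjklkj
  rot[7] = lkllll$kjklkjk
  rot[8] = kllll$kjklkjkl
  rot[9] = llll$kjklkjklk
  rot[10] = lll$kjklkjklkl
  rot[11] = ll$kjklkjklkll
  rot[12] = l$kjklkjklklll
  rot[13] = $kjklkjklkllll
Sorted (with $ < everything):
  sorted[0] = $kjklkjklkllll
  sorted[1] = jklkjklkllll$k
  sorted[2] = jklkllll$kjklk
  sorted[3] = kjklkjklkllll$
  sorted[4] = kjklkllll$kjkl
  sorted[5] = klkjklkllll$kj
  sorted[6] = klkllll$kjklkj
  sorted[7] = kllll$kjklkjkl
  sorted[8] = l$kjklkjklklll
  sorted[9] = lkjklkllll$kjk
  sorted[10] = lkllll$kjklkjk
  sorted[11] = ll$kjklkjklkll
  sorted[12] = lll$kjklkjklkl
  sorted[13] = llll$kjklkjklk
sorted[7] = kllll$kjklkjkl

Answer: kllll$kjklkjkl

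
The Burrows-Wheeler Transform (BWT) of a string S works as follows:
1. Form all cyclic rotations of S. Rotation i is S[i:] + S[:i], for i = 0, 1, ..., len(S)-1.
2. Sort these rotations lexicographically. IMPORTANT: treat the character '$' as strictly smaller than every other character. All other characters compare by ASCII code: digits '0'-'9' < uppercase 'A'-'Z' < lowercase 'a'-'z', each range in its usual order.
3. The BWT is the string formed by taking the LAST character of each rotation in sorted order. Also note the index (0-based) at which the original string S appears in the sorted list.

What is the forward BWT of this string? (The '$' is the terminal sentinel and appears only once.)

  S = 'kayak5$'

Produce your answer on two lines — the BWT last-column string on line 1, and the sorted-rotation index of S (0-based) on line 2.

Answer: 5kyka$a
5

Derivation:
All 7 rotations (rotation i = S[i:]+S[:i]):
  rot[0] = kayak5$
  rot[1] = ayak5$k
  rot[2] = yak5$ka
  rot[3] = ak5$kay
  rot[4] = k5$kaya
  rot[5] = 5$kayak
  rot[6] = $kayak5
Sorted (with $ < everything):
  sorted[0] = $kayak5  (last char: '5')
  sorted[1] = 5$kayak  (last char: 'k')
  sorted[2] = ak5$kay  (last char: 'y')
  sorted[3] = ayak5$k  (last char: 'k')
  sorted[4] = k5$kaya  (last char: 'a')
  sorted[5] = kayak5$  (last char: '$')
  sorted[6] = yak5$ka  (last char: 'a')
Last column: 5kyka$a
Original string S is at sorted index 5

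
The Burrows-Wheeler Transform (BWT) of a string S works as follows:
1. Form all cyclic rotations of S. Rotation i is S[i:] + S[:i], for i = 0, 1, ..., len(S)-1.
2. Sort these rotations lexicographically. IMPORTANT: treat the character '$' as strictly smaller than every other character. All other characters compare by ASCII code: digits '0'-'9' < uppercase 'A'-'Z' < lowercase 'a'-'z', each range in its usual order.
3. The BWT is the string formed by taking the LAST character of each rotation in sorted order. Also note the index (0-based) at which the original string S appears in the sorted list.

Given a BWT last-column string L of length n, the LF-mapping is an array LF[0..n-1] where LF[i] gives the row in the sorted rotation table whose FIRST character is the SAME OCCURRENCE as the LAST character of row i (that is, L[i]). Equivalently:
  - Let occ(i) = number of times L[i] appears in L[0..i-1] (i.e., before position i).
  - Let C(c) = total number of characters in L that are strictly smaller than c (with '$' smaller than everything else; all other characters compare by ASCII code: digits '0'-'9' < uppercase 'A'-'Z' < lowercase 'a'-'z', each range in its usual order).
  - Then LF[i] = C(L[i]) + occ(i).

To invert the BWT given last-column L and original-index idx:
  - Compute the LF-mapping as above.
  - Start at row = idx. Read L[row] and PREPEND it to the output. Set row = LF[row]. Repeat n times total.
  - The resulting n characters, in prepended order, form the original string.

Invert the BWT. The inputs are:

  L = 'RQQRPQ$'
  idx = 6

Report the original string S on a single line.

LF mapping: 5 2 3 6 1 4 0
Walk LF starting at row 6, prepending L[row]:
  step 1: row=6, L[6]='$', prepend. Next row=LF[6]=0
  step 2: row=0, L[0]='R', prepend. Next row=LF[0]=5
  step 3: row=5, L[5]='Q', prepend. Next row=LF[5]=4
  step 4: row=4, L[4]='P', prepend. Next row=LF[4]=1
  step 5: row=1, L[1]='Q', prepend. Next row=LF[1]=2
  step 6: row=2, L[2]='Q', prepend. Next row=LF[2]=3
  step 7: row=3, L[3]='R', prepend. Next row=LF[3]=6
Reversed output: RQQPQR$

Answer: RQQPQR$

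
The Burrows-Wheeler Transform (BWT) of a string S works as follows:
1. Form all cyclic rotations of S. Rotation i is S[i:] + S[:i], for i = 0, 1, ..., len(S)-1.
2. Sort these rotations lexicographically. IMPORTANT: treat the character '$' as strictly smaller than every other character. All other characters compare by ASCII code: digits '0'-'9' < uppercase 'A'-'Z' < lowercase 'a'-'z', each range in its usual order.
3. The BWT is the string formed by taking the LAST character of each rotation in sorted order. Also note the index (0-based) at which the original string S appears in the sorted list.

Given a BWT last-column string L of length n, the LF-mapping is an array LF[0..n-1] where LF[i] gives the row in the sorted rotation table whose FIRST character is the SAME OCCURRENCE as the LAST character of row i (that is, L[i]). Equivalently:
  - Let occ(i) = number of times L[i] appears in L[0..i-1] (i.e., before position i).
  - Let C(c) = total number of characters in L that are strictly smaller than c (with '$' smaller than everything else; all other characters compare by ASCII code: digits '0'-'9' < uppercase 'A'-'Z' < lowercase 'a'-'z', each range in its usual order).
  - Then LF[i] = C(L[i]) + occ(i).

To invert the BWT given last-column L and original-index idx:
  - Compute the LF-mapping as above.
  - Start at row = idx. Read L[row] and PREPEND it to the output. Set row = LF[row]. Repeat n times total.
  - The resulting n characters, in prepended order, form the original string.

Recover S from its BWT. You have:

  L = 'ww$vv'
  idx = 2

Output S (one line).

Answer: vwvw$

Derivation:
LF mapping: 3 4 0 1 2
Walk LF starting at row 2, prepending L[row]:
  step 1: row=2, L[2]='$', prepend. Next row=LF[2]=0
  step 2: row=0, L[0]='w', prepend. Next row=LF[0]=3
  step 3: row=3, L[3]='v', prepend. Next row=LF[3]=1
  step 4: row=1, L[1]='w', prepend. Next row=LF[1]=4
  step 5: row=4, L[4]='v', prepend. Next row=LF[4]=2
Reversed output: vwvw$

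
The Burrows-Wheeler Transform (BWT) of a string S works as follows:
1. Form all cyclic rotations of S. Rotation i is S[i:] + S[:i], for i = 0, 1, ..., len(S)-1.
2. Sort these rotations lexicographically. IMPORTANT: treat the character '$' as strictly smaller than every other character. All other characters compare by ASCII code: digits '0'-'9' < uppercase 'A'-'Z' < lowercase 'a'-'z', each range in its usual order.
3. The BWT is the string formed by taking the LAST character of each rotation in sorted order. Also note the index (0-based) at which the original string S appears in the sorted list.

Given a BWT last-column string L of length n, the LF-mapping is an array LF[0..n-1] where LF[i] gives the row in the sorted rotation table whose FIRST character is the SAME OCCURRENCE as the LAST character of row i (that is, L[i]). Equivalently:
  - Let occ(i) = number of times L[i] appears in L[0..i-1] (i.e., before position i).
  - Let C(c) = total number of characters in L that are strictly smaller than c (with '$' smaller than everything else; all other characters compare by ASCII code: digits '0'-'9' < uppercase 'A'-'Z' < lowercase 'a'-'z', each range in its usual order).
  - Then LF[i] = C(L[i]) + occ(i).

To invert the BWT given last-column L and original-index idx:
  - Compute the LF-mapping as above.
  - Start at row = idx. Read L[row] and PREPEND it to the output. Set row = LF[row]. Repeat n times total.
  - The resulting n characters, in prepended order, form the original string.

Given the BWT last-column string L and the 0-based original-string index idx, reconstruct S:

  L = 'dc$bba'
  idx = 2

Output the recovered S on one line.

Answer: bbcad$

Derivation:
LF mapping: 5 4 0 2 3 1
Walk LF starting at row 2, prepending L[row]:
  step 1: row=2, L[2]='$', prepend. Next row=LF[2]=0
  step 2: row=0, L[0]='d', prepend. Next row=LF[0]=5
  step 3: row=5, L[5]='a', prepend. Next row=LF[5]=1
  step 4: row=1, L[1]='c', prepend. Next row=LF[1]=4
  step 5: row=4, L[4]='b', prepend. Next row=LF[4]=3
  step 6: row=3, L[3]='b', prepend. Next row=LF[3]=2
Reversed output: bbcad$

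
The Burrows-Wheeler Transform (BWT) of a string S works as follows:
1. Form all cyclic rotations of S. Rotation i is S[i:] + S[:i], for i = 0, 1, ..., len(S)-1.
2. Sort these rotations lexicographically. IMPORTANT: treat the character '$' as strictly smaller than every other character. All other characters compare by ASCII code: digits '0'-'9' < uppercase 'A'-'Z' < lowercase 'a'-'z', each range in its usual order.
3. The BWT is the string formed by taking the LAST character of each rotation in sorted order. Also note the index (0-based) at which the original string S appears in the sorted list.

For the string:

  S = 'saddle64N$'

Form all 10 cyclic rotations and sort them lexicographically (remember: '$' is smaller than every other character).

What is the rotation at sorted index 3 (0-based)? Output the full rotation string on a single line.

All 10 rotations (rotation i = S[i:]+S[:i]):
  rot[0] = saddle64N$
  rot[1] = addle64N$s
  rot[2] = ddle64N$sa
  rot[3] = dle64N$sad
  rot[4] = le64N$sadd
  rot[5] = e64N$saddl
  rot[6] = 64N$saddle
  rot[7] = 4N$saddle6
  rot[8] = N$saddle64
  rot[9] = $saddle64N
Sorted (with $ < everything):
  sorted[0] = $saddle64N
  sorted[1] = 4N$saddle6
  sorted[2] = 64N$saddle
  sorted[3] = N$saddle64
  sorted[4] = addle64N$s
  sorted[5] = ddle64N$sa
  sorted[6] = dle64N$sad
  sorted[7] = e64N$saddl
  sorted[8] = le64N$sadd
  sorted[9] = saddle64N$
sorted[3] = N$saddle64

Answer: N$saddle64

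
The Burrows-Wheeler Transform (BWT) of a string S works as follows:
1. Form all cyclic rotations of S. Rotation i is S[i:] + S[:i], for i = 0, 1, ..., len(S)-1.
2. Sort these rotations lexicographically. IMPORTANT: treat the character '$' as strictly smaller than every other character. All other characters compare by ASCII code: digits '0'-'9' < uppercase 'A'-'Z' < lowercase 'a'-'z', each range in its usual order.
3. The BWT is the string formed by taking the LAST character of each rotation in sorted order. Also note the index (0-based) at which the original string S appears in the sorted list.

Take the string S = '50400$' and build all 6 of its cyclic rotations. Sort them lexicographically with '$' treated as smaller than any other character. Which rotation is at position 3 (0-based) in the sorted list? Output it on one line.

Answer: 0400$5

Derivation:
All 6 rotations (rotation i = S[i:]+S[:i]):
  rot[0] = 50400$
  rot[1] = 0400$5
  rot[2] = 400$50
  rot[3] = 00$504
  rot[4] = 0$5040
  rot[5] = $50400
Sorted (with $ < everything):
  sorted[0] = $50400
  sorted[1] = 0$5040
  sorted[2] = 00$504
  sorted[3] = 0400$5
  sorted[4] = 400$50
  sorted[5] = 50400$
sorted[3] = 0400$5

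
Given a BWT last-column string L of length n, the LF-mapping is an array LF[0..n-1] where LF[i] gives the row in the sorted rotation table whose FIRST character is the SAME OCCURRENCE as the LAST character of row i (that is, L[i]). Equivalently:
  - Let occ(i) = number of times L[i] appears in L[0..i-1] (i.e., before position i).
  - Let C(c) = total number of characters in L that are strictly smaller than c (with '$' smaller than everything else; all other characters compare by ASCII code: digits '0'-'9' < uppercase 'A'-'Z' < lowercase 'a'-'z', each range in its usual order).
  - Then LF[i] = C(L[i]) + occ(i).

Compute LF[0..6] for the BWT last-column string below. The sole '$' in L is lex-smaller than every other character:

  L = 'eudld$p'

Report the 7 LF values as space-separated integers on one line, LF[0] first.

Char counts: '$':1, 'd':2, 'e':1, 'l':1, 'p':1, 'u':1
C (first-col start): C('$')=0, C('d')=1, C('e')=3, C('l')=4, C('p')=5, C('u')=6
L[0]='e': occ=0, LF[0]=C('e')+0=3+0=3
L[1]='u': occ=0, LF[1]=C('u')+0=6+0=6
L[2]='d': occ=0, LF[2]=C('d')+0=1+0=1
L[3]='l': occ=0, LF[3]=C('l')+0=4+0=4
L[4]='d': occ=1, LF[4]=C('d')+1=1+1=2
L[5]='$': occ=0, LF[5]=C('$')+0=0+0=0
L[6]='p': occ=0, LF[6]=C('p')+0=5+0=5

Answer: 3 6 1 4 2 0 5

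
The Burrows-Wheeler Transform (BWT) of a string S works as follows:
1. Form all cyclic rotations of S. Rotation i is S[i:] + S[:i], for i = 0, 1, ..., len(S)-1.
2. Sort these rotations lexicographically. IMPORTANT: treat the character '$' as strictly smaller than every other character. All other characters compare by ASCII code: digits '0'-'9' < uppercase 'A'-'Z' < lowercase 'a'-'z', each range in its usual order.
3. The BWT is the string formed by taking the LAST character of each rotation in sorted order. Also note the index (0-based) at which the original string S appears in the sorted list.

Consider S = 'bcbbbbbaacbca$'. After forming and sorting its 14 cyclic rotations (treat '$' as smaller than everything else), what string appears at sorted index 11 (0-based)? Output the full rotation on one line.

Answer: ca$bcbbbbbaacb

Derivation:
All 14 rotations (rotation i = S[i:]+S[:i]):
  rot[0] = bcbbbbbaacbca$
  rot[1] = cbbbbbaacbca$b
  rot[2] = bbbbbaacbca$bc
  rot[3] = bbbbaacbca$bcb
  rot[4] = bbbaacbca$bcbb
  rot[5] = bbaacbca$bcbbb
  rot[6] = baacbca$bcbbbb
  rot[7] = aacbca$bcbbbbb
  rot[8] = acbca$bcbbbbba
  rot[9] = cbca$bcbbbbbaa
  rot[10] = bca$bcbbbbbaac
  rot[11] = ca$bcbbbbbaacb
  rot[12] = a$bcbbbbbaacbc
  rot[13] = $bcbbbbbaacbca
Sorted (with $ < everything):
  sorted[0] = $bcbbbbbaacbca
  sorted[1] = a$bcbbbbbaacbc
  sorted[2] = aacbca$bcbbbbb
  sorted[3] = acbca$bcbbbbba
  sorted[4] = baacbca$bcbbbb
  sorted[5] = bbaacbca$bcbbb
  sorted[6] = bbbaacbca$bcbb
  sorted[7] = bbbbaacbca$bcb
  sorted[8] = bbbbbaacbca$bc
  sorted[9] = bca$bcbbbbbaac
  sorted[10] = bcbbbbbaacbca$
  sorted[11] = ca$bcbbbbbaacb
  sorted[12] = cbbbbbaacbca$b
  sorted[13] = cbca$bcbbbbbaa
sorted[11] = ca$bcbbbbbaacb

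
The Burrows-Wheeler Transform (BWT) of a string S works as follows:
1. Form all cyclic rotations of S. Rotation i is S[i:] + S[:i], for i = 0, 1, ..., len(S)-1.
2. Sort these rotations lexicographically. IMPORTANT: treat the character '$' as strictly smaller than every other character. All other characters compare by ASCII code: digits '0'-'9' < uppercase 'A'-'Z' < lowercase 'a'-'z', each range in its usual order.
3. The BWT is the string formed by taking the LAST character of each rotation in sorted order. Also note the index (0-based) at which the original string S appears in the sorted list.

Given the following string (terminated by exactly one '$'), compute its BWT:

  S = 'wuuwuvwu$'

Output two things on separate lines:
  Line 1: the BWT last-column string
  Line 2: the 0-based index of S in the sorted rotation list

Answer: uwwwuuv$u
7

Derivation:
All 9 rotations (rotation i = S[i:]+S[:i]):
  rot[0] = wuuwuvwu$
  rot[1] = uuwuvwu$w
  rot[2] = uwuvwu$wu
  rot[3] = wuvwu$wuu
  rot[4] = uvwu$wuuw
  rot[5] = vwu$wuuwu
  rot[6] = wu$wuuwuv
  rot[7] = u$wuuwuvw
  rot[8] = $wuuwuvwu
Sorted (with $ < everything):
  sorted[0] = $wuuwuvwu  (last char: 'u')
  sorted[1] = u$wuuwuvw  (last char: 'w')
  sorted[2] = uuwuvwu$w  (last char: 'w')
  sorted[3] = uvwu$wuuw  (last char: 'w')
  sorted[4] = uwuvwu$wu  (last char: 'u')
  sorted[5] = vwu$wuuwu  (last char: 'u')
  sorted[6] = wu$wuuwuv  (last char: 'v')
  sorted[7] = wuuwuvwu$  (last char: '$')
  sorted[8] = wuvwu$wuu  (last char: 'u')
Last column: uwwwuuv$u
Original string S is at sorted index 7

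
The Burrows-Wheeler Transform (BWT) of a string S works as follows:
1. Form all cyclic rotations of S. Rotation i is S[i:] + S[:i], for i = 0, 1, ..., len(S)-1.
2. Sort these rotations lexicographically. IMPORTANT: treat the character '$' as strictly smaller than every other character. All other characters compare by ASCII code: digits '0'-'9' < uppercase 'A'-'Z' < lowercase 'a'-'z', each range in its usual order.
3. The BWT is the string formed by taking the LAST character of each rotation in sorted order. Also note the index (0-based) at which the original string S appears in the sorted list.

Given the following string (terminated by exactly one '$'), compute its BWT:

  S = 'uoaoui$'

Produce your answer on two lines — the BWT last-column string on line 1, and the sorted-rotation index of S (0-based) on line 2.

Answer: iouuao$
6

Derivation:
All 7 rotations (rotation i = S[i:]+S[:i]):
  rot[0] = uoaoui$
  rot[1] = oaoui$u
  rot[2] = aoui$uo
  rot[3] = oui$uoa
  rot[4] = ui$uoao
  rot[5] = i$uoaou
  rot[6] = $uoaoui
Sorted (with $ < everything):
  sorted[0] = $uoaoui  (last char: 'i')
  sorted[1] = aoui$uo  (last char: 'o')
  sorted[2] = i$uoaou  (last char: 'u')
  sorted[3] = oaoui$u  (last char: 'u')
  sorted[4] = oui$uoa  (last char: 'a')
  sorted[5] = ui$uoao  (last char: 'o')
  sorted[6] = uoaoui$  (last char: '$')
Last column: iouuao$
Original string S is at sorted index 6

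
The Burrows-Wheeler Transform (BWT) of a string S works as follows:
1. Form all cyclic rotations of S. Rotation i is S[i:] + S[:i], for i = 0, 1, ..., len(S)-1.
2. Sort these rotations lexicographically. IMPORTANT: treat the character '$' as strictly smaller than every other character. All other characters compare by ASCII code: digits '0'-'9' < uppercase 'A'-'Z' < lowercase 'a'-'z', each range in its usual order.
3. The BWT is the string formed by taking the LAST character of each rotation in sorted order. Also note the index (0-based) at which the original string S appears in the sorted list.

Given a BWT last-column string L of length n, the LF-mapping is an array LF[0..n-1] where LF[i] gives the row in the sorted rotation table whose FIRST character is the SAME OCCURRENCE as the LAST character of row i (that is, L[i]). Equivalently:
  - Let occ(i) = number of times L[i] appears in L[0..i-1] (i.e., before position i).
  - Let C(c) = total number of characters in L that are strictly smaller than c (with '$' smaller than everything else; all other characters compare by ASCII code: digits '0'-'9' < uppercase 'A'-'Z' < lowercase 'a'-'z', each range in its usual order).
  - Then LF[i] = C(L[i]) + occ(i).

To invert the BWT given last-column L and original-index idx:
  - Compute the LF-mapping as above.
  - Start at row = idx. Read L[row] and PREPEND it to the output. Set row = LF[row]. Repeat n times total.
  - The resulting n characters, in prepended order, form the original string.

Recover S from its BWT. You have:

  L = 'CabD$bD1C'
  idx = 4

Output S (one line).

LF mapping: 2 6 7 4 0 8 5 1 3
Walk LF starting at row 4, prepending L[row]:
  step 1: row=4, L[4]='$', prepend. Next row=LF[4]=0
  step 2: row=0, L[0]='C', prepend. Next row=LF[0]=2
  step 3: row=2, L[2]='b', prepend. Next row=LF[2]=7
  step 4: row=7, L[7]='1', prepend. Next row=LF[7]=1
  step 5: row=1, L[1]='a', prepend. Next row=LF[1]=6
  step 6: row=6, L[6]='D', prepend. Next row=LF[6]=5
  step 7: row=5, L[5]='b', prepend. Next row=LF[5]=8
  step 8: row=8, L[8]='C', prepend. Next row=LF[8]=3
  step 9: row=3, L[3]='D', prepend. Next row=LF[3]=4
Reversed output: DCbDa1bC$

Answer: DCbDa1bC$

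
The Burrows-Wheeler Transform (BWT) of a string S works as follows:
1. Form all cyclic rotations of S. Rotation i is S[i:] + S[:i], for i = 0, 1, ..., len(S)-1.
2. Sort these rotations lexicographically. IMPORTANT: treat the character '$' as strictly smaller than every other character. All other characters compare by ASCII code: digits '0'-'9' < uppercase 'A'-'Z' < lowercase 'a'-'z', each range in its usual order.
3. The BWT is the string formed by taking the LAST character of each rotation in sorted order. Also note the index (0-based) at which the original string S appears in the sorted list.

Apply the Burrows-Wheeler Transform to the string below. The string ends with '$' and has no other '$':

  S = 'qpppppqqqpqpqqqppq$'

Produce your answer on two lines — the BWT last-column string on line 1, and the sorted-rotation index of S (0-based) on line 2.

All 19 rotations (rotation i = S[i:]+S[:i]):
  rot[0] = qpppppqqqpqpqqqppq$
  rot[1] = pppppqqqpqpqqqppq$q
  rot[2] = ppppqqqpqpqqqppq$qp
  rot[3] = pppqqqpqpqqqppq$qpp
  rot[4] = ppqqqpqpqqqppq$qppp
  rot[5] = pqqqpqpqqqppq$qpppp
  rot[6] = qqqpqpqqqppq$qppppp
  rot[7] = qqpqpqqqppq$qpppppq
  rot[8] = qpqpqqqppq$qpppppqq
  rot[9] = pqpqqqppq$qpppppqqq
  rot[10] = qpqqqppq$qpppppqqqp
  rot[11] = pqqqppq$qpppppqqqpq
  rot[12] = qqqppq$qpppppqqqpqp
  rot[13] = qqppq$qpppppqqqpqpq
  rot[14] = qppq$qpppppqqqpqpqq
  rot[15] = ppq$qpppppqqqpqpqqq
  rot[16] = pq$qpppppqqqpqpqqqp
  rot[17] = q$qpppppqqqpqpqqqpp
  rot[18] = $qpppppqqqpqpqqqppq
Sorted (with $ < everything):
  sorted[0] = $qpppppqqqpqpqqqppq  (last char: 'q')
  sorted[1] = pppppqqqpqpqqqppq$q  (last char: 'q')
  sorted[2] = ppppqqqpqpqqqppq$qp  (last char: 'p')
  sorted[3] = pppqqqpqpqqqppq$qpp  (last char: 'p')
  sorted[4] = ppq$qpppppqqqpqpqqq  (last char: 'q')
  sorted[5] = ppqqqpqpqqqppq$qppp  (last char: 'p')
  sorted[6] = pq$qpppppqqqpqpqqqp  (last char: 'p')
  sorted[7] = pqpqqqppq$qpppppqqq  (last char: 'q')
  sorted[8] = pqqqppq$qpppppqqqpq  (last char: 'q')
  sorted[9] = pqqqpqpqqqppq$qpppp  (last char: 'p')
  sorted[10] = q$qpppppqqqpqpqqqpp  (last char: 'p')
  sorted[11] = qpppppqqqpqpqqqppq$  (last char: '$')
  sorted[12] = qppq$qpppppqqqpqpqq  (last char: 'q')
  sorted[13] = qpqpqqqppq$qpppppqq  (last char: 'q')
  sorted[14] = qpqqqppq$qpppppqqqp  (last char: 'p')
  sorted[15] = qqppq$qpppppqqqpqpq  (last char: 'q')
  sorted[16] = qqpqpqqqppq$qpppppq  (last char: 'q')
  sorted[17] = qqqppq$qpppppqqqpqp  (last char: 'p')
  sorted[18] = qqqpqpqqqppq$qppppp  (last char: 'p')
Last column: qqppqppqqpp$qqpqqpp
Original string S is at sorted index 11

Answer: qqppqppqqpp$qqpqqpp
11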